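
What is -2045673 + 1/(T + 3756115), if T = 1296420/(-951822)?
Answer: -1218931848170417868/595858599185 ≈ -2.0457e+6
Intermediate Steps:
T = -216070/158637 (T = 1296420*(-1/951822) = -216070/158637 ≈ -1.3620)
-2045673 + 1/(T + 3756115) = -2045673 + 1/(-216070/158637 + 3756115) = -2045673 + 1/(595858599185/158637) = -2045673 + 158637/595858599185 = -1218931848170417868/595858599185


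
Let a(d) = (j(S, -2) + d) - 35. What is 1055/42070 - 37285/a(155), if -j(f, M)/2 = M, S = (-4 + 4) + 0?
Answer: -156844913/521668 ≈ -300.66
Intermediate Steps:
S = 0 (S = 0 + 0 = 0)
j(f, M) = -2*M
a(d) = -31 + d (a(d) = (-2*(-2) + d) - 35 = (4 + d) - 35 = -31 + d)
1055/42070 - 37285/a(155) = 1055/42070 - 37285/(-31 + 155) = 1055*(1/42070) - 37285/124 = 211/8414 - 37285*1/124 = 211/8414 - 37285/124 = -156844913/521668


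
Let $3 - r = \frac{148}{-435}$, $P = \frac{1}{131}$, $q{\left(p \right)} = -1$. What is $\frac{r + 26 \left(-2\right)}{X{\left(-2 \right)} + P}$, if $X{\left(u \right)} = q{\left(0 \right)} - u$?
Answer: $- \frac{2772877}{57420} \approx -48.291$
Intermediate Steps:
$P = \frac{1}{131} \approx 0.0076336$
$X{\left(u \right)} = -1 - u$
$r = \frac{1453}{435}$ ($r = 3 - \frac{148}{-435} = 3 - 148 \left(- \frac{1}{435}\right) = 3 - - \frac{148}{435} = 3 + \frac{148}{435} = \frac{1453}{435} \approx 3.3402$)
$\frac{r + 26 \left(-2\right)}{X{\left(-2 \right)} + P} = \frac{\frac{1453}{435} + 26 \left(-2\right)}{\left(-1 - -2\right) + \frac{1}{131}} = \frac{\frac{1453}{435} - 52}{\left(-1 + 2\right) + \frac{1}{131}} = - \frac{21167}{435 \left(1 + \frac{1}{131}\right)} = - \frac{21167}{435 \cdot \frac{132}{131}} = \left(- \frac{21167}{435}\right) \frac{131}{132} = - \frac{2772877}{57420}$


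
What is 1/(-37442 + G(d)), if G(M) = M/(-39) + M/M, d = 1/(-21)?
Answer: -819/30664178 ≈ -2.6709e-5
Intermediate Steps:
d = -1/21 ≈ -0.047619
G(M) = 1 - M/39 (G(M) = M*(-1/39) + 1 = -M/39 + 1 = 1 - M/39)
1/(-37442 + G(d)) = 1/(-37442 + (1 - 1/39*(-1/21))) = 1/(-37442 + (1 + 1/819)) = 1/(-37442 + 820/819) = 1/(-30664178/819) = -819/30664178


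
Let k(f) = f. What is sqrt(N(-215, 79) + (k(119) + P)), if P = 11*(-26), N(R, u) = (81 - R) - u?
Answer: 5*sqrt(2) ≈ 7.0711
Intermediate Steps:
N(R, u) = 81 - R - u
P = -286
sqrt(N(-215, 79) + (k(119) + P)) = sqrt((81 - 1*(-215) - 1*79) + (119 - 286)) = sqrt((81 + 215 - 79) - 167) = sqrt(217 - 167) = sqrt(50) = 5*sqrt(2)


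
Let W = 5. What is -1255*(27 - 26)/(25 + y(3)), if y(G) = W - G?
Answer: -1255/27 ≈ -46.482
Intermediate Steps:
y(G) = 5 - G
-1255*(27 - 26)/(25 + y(3)) = -1255*(27 - 26)/(25 + (5 - 1*3)) = -1255/(25 + (5 - 3)) = -1255/(25 + 2) = -1255/27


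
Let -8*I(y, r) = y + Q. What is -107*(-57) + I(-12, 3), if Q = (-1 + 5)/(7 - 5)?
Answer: 24401/4 ≈ 6100.3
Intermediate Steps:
Q = 2 (Q = 4/2 = 4*(1/2) = 2)
I(y, r) = -1/4 - y/8 (I(y, r) = -(y + 2)/8 = -(2 + y)/8 = -1/4 - y/8)
-107*(-57) + I(-12, 3) = -107*(-57) + (-1/4 - 1/8*(-12)) = 6099 + (-1/4 + 3/2) = 6099 + 5/4 = 24401/4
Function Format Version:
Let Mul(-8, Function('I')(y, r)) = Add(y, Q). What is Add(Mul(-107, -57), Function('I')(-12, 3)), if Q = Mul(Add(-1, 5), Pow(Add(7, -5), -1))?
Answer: Rational(24401, 4) ≈ 6100.3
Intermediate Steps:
Q = 2 (Q = Mul(4, Pow(2, -1)) = Mul(4, Rational(1, 2)) = 2)
Function('I')(y, r) = Add(Rational(-1, 4), Mul(Rational(-1, 8), y)) (Function('I')(y, r) = Mul(Rational(-1, 8), Add(y, 2)) = Mul(Rational(-1, 8), Add(2, y)) = Add(Rational(-1, 4), Mul(Rational(-1, 8), y)))
Add(Mul(-107, -57), Function('I')(-12, 3)) = Add(Mul(-107, -57), Add(Rational(-1, 4), Mul(Rational(-1, 8), -12))) = Add(6099, Add(Rational(-1, 4), Rational(3, 2))) = Add(6099, Rational(5, 4)) = Rational(24401, 4)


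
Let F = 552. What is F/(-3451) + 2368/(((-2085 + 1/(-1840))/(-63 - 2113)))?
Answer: 32717134663768/13239419851 ≈ 2471.2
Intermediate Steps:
F/(-3451) + 2368/(((-2085 + 1/(-1840))/(-63 - 2113))) = 552/(-3451) + 2368/(((-2085 + 1/(-1840))/(-63 - 2113))) = 552*(-1/3451) + 2368/(((-2085 - 1/1840)/(-2176))) = -552/3451 + 2368/((-3836401/1840*(-1/2176))) = -552/3451 + 2368/(3836401/4003840) = -552/3451 + 2368*(4003840/3836401) = -552/3451 + 9481093120/3836401 = 32717134663768/13239419851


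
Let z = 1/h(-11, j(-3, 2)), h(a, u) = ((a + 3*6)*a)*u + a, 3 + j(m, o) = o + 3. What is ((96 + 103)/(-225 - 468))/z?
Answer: 995/21 ≈ 47.381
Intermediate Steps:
j(m, o) = o (j(m, o) = -3 + (o + 3) = -3 + (3 + o) = o)
h(a, u) = a + a*u*(18 + a) (h(a, u) = ((a + 18)*a)*u + a = ((18 + a)*a)*u + a = (a*(18 + a))*u + a = a*u*(18 + a) + a = a + a*u*(18 + a))
z = -1/165 (z = 1/(-11*(1 + 18*2 - 11*2)) = 1/(-11*(1 + 36 - 22)) = 1/(-11*15) = 1/(-165) = -1/165 ≈ -0.0060606)
((96 + 103)/(-225 - 468))/z = ((96 + 103)/(-225 - 468))/(-1/165) = (199/(-693))*(-165) = (199*(-1/693))*(-165) = -199/693*(-165) = 995/21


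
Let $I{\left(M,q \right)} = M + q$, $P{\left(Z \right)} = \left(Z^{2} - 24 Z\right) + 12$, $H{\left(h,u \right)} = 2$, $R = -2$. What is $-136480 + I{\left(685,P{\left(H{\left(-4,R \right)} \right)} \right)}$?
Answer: $-135827$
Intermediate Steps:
$P{\left(Z \right)} = 12 + Z^{2} - 24 Z$
$-136480 + I{\left(685,P{\left(H{\left(-4,R \right)} \right)} \right)} = -136480 + \left(685 + \left(12 + 2^{2} - 48\right)\right) = -136480 + \left(685 + \left(12 + 4 - 48\right)\right) = -136480 + \left(685 - 32\right) = -136480 + 653 = -135827$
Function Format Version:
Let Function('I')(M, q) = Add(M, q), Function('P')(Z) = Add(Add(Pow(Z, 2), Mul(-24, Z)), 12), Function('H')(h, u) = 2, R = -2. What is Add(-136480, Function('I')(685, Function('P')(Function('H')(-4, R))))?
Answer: -135827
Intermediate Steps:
Function('P')(Z) = Add(12, Pow(Z, 2), Mul(-24, Z))
Add(-136480, Function('I')(685, Function('P')(Function('H')(-4, R)))) = Add(-136480, Add(685, Add(12, Pow(2, 2), Mul(-24, 2)))) = Add(-136480, Add(685, Add(12, 4, -48))) = Add(-136480, Add(685, -32)) = Add(-136480, 653) = -135827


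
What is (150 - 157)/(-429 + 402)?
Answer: 7/27 ≈ 0.25926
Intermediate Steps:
(150 - 157)/(-429 + 402) = -7/(-27) = -7*(-1/27) = 7/27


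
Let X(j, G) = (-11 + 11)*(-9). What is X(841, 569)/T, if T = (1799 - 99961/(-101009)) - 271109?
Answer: 0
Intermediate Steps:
X(j, G) = 0 (X(j, G) = 0*(-9) = 0)
T = -27202633829/101009 (T = (1799 - 99961*(-1/101009)) - 271109 = (1799 + 99961/101009) - 271109 = 181815152/101009 - 271109 = -27202633829/101009 ≈ -2.6931e+5)
X(841, 569)/T = 0/(-27202633829/101009) = 0*(-101009/27202633829) = 0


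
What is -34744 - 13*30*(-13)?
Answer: -29674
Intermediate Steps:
-34744 - 13*30*(-13) = -34744 - 390*(-13) = -34744 - 1*(-5070) = -34744 + 5070 = -29674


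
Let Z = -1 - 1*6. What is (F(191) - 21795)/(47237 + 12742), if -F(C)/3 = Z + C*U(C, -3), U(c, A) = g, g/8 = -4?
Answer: -1146/19993 ≈ -0.057320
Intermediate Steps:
g = -32 (g = 8*(-4) = -32)
Z = -7 (Z = -1 - 6 = -7)
U(c, A) = -32
F(C) = 21 + 96*C (F(C) = -3*(-7 + C*(-32)) = -3*(-7 - 32*C) = 21 + 96*C)
(F(191) - 21795)/(47237 + 12742) = ((21 + 96*191) - 21795)/(47237 + 12742) = ((21 + 18336) - 21795)/59979 = (18357 - 21795)*(1/59979) = -3438*1/59979 = -1146/19993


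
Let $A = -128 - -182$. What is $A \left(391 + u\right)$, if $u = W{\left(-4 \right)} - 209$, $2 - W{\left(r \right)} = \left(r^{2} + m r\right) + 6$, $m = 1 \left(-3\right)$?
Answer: $8100$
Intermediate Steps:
$A = 54$ ($A = -128 + 182 = 54$)
$m = -3$
$W{\left(r \right)} = -4 - r^{2} + 3 r$ ($W{\left(r \right)} = 2 - \left(\left(r^{2} - 3 r\right) + 6\right) = 2 - \left(6 + r^{2} - 3 r\right) = -4 - r^{2} + 3 r$)
$u = -241$ ($u = \left(-4 - \left(-4\right)^{2} + 3 \left(-4\right)\right) - 209 = \left(-4 - 16 - 12\right) - 209 = -32 - 209 = -241$)
$A \left(391 + u\right) = 54 \left(391 - 241\right) = 54 \cdot 150 = 8100$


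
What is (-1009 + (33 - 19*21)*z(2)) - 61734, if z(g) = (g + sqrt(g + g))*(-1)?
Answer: -61279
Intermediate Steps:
z(g) = -g - sqrt(2)*sqrt(g) (z(g) = (g + sqrt(2*g))*(-1) = (g + sqrt(2)*sqrt(g))*(-1) = -g - sqrt(2)*sqrt(g))
(-1009 + (33 - 19*21)*z(2)) - 61734 = (-1009 + (33 - 19*21)*(-1*2 - sqrt(2)*sqrt(2))) - 61734 = (-1009 + (33 - 399)*(-2 - 2)) - 61734 = (-1009 - 366*(-4)) - 61734 = (-1009 + 1464) - 61734 = 455 - 61734 = -61279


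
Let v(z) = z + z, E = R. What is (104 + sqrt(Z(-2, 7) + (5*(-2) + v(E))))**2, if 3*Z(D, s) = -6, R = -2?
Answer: 10800 + 832*I ≈ 10800.0 + 832.0*I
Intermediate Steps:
Z(D, s) = -2 (Z(D, s) = (1/3)*(-6) = -2)
E = -2
v(z) = 2*z
(104 + sqrt(Z(-2, 7) + (5*(-2) + v(E))))**2 = (104 + sqrt(-2 + (5*(-2) + 2*(-2))))**2 = (104 + sqrt(-2 + (-10 - 4)))**2 = (104 + sqrt(-2 - 14))**2 = (104 + sqrt(-16))**2 = (104 + 4*I)**2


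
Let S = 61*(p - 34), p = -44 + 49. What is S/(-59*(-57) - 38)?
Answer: -1769/3325 ≈ -0.53203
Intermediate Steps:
p = 5
S = -1769 (S = 61*(5 - 34) = 61*(-29) = -1769)
S/(-59*(-57) - 38) = -1769/(-59*(-57) - 38) = -1769/(3363 - 38) = -1769/3325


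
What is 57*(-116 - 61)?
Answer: -10089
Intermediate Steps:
57*(-116 - 61) = 57*(-177) = -10089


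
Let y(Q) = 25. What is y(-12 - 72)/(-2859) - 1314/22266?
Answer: -239632/3536583 ≈ -0.067758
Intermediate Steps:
y(-12 - 72)/(-2859) - 1314/22266 = 25/(-2859) - 1314/22266 = 25*(-1/2859) - 1314*1/22266 = -25/2859 - 73/1237 = -239632/3536583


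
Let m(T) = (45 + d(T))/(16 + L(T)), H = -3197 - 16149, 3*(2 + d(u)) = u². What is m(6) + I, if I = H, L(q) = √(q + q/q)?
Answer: -4816274/249 - 55*√7/249 ≈ -19343.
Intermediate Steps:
L(q) = √(1 + q) (L(q) = √(q + 1) = √(1 + q))
d(u) = -2 + u²/3
H = -19346
I = -19346
m(T) = (43 + T²/3)/(16 + √(1 + T)) (m(T) = (45 + (-2 + T²/3))/(16 + √(1 + T)) = (43 + T²/3)/(16 + √(1 + T)))
m(6) + I = (129 + 6²)/(3*(16 + √(1 + 6))) - 19346 = (129 + 36)/(3*(16 + √7)) - 19346 = (⅓)*165/(16 + √7) - 19346 = 55/(16 + √7) - 19346 = -19346 + 55/(16 + √7)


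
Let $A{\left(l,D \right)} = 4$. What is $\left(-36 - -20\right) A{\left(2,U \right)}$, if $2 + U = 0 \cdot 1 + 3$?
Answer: $-64$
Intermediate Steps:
$U = 1$ ($U = -2 + \left(0 \cdot 1 + 3\right) = -2 + \left(0 + 3\right) = -2 + 3 = 1$)
$\left(-36 - -20\right) A{\left(2,U \right)} = \left(-36 - -20\right) 4 = \left(-36 + \left(\left(-1 + 4\right) + 17\right)\right) 4 = \left(-36 + \left(3 + 17\right)\right) 4 = \left(-36 + 20\right) 4 = \left(-16\right) 4 = -64$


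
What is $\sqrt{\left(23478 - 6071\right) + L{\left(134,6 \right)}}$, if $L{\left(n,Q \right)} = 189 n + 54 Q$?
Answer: $\sqrt{43057} \approx 207.5$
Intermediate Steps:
$L{\left(n,Q \right)} = 54 Q + 189 n$
$\sqrt{\left(23478 - 6071\right) + L{\left(134,6 \right)}} = \sqrt{\left(23478 - 6071\right) + \left(54 \cdot 6 + 189 \cdot 134\right)} = \sqrt{17407 + \left(324 + 25326\right)} = \sqrt{17407 + 25650} = \sqrt{43057}$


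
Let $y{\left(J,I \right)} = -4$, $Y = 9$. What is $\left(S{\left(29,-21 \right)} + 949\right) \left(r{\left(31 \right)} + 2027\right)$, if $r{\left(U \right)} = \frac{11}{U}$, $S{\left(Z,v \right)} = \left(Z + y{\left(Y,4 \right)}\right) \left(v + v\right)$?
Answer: $- \frac{6347648}{31} \approx -2.0476 \cdot 10^{5}$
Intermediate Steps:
$S{\left(Z,v \right)} = 2 v \left(-4 + Z\right)$ ($S{\left(Z,v \right)} = \left(Z - 4\right) \left(v + v\right) = \left(-4 + Z\right) 2 v = 2 v \left(-4 + Z\right)$)
$\left(S{\left(29,-21 \right)} + 949\right) \left(r{\left(31 \right)} + 2027\right) = \left(2 \left(-21\right) \left(-4 + 29\right) + 949\right) \left(\frac{11}{31} + 2027\right) = \left(2 \left(-21\right) 25 + 949\right) \left(11 \cdot \frac{1}{31} + 2027\right) = \left(-1050 + 949\right) \left(\frac{11}{31} + 2027\right) = \left(-101\right) \frac{62848}{31} = - \frac{6347648}{31}$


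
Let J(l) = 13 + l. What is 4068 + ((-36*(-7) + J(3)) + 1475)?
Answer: 5811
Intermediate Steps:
4068 + ((-36*(-7) + J(3)) + 1475) = 4068 + ((-36*(-7) + (13 + 3)) + 1475) = 4068 + ((252 + 16) + 1475) = 4068 + (268 + 1475) = 4068 + 1743 = 5811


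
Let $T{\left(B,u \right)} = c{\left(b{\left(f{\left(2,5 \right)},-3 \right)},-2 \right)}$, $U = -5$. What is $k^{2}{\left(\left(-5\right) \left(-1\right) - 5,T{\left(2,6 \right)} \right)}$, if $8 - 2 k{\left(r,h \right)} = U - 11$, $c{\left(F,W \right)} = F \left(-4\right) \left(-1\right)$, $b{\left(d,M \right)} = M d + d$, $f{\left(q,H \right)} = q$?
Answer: $144$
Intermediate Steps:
$b{\left(d,M \right)} = d + M d$
$c{\left(F,W \right)} = 4 F$ ($c{\left(F,W \right)} = - 4 F \left(-1\right) = 4 F$)
$T{\left(B,u \right)} = -16$ ($T{\left(B,u \right)} = 4 \cdot 2 \left(1 - 3\right) = 4 \cdot 2 \left(-2\right) = 4 \left(-4\right) = -16$)
$k{\left(r,h \right)} = 12$ ($k{\left(r,h \right)} = 4 - \frac{-5 - 11}{2} = 4 - -8 = 4 + 8 = 12$)
$k^{2}{\left(\left(-5\right) \left(-1\right) - 5,T{\left(2,6 \right)} \right)} = 12^{2} = 144$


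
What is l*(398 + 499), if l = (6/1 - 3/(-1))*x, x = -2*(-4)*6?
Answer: 387504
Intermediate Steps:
x = 48 (x = 8*6 = 48)
l = 432 (l = (6/1 - 3/(-1))*48 = (6*1 - 3*(-1))*48 = (6 + 3)*48 = 9*48 = 432)
l*(398 + 499) = 432*(398 + 499) = 432*897 = 387504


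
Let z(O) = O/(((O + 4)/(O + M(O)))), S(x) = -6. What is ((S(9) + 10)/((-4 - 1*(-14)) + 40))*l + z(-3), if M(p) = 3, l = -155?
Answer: -62/5 ≈ -12.400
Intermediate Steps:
z(O) = O*(3 + O)/(4 + O) (z(O) = O/(((O + 4)/(O + 3))) = O/(((4 + O)/(3 + O))) = O*((3 + O)/(4 + O)) = O*(3 + O)/(4 + O))
((S(9) + 10)/((-4 - 1*(-14)) + 40))*l + z(-3) = ((-6 + 10)/((-4 - 1*(-14)) + 40))*(-155) - 3*(3 - 3)/(4 - 3) = (4/((-4 + 14) + 40))*(-155) - 3*0/1 = (4/(10 + 40))*(-155) - 3*1*0 = (4/50)*(-155) + 0 = (4*(1/50))*(-155) + 0 = (2/25)*(-155) + 0 = -62/5 + 0 = -62/5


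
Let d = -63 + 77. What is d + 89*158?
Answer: 14076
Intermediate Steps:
d = 14
d + 89*158 = 14 + 89*158 = 14 + 14062 = 14076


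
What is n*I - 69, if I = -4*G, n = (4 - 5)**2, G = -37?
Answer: 79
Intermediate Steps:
n = 1 (n = (-1)**2 = 1)
I = 148 (I = -4*(-37) = 148)
n*I - 69 = 1*148 - 69 = 148 - 69 = 79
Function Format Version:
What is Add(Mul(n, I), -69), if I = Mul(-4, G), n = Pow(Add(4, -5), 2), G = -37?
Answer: 79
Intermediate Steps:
n = 1 (n = Pow(-1, 2) = 1)
I = 148 (I = Mul(-4, -37) = 148)
Add(Mul(n, I), -69) = Add(Mul(1, 148), -69) = Add(148, -69) = 79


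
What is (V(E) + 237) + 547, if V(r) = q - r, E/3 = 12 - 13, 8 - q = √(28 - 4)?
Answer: 795 - 2*√6 ≈ 790.10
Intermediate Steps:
q = 8 - 2*√6 (q = 8 - √(28 - 4) = 8 - √24 = 8 - 2*√6 ≈ 3.1010)
E = -3 (E = 3*(12 - 13) = 3*(-1) = -3)
V(r) = 8 - r - 2*√6 (V(r) = (8 - 2*√6) - r = 8 - r - 2*√6)
(V(E) + 237) + 547 = ((8 - 1*(-3) - 2*√6) + 237) + 547 = ((8 + 3 - 2*√6) + 237) + 547 = ((11 - 2*√6) + 237) + 547 = (248 - 2*√6) + 547 = 795 - 2*√6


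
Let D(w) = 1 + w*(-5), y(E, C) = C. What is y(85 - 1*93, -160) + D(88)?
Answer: -599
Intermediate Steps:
D(w) = 1 - 5*w
y(85 - 1*93, -160) + D(88) = -160 + (1 - 5*88) = -160 + (1 - 440) = -160 - 439 = -599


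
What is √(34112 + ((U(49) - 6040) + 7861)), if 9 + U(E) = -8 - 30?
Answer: √35886 ≈ 189.44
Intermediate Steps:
U(E) = -47 (U(E) = -9 + (-8 - 30) = -9 - 38 = -47)
√(34112 + ((U(49) - 6040) + 7861)) = √(34112 + ((-47 - 6040) + 7861)) = √(34112 + (-6087 + 7861)) = √(34112 + 1774) = √35886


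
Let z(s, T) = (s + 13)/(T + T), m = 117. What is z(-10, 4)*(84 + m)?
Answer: 603/8 ≈ 75.375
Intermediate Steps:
z(s, T) = (13 + s)/(2*T) (z(s, T) = (13 + s)/((2*T)) = (13 + s)*(1/(2*T)) = (13 + s)/(2*T))
z(-10, 4)*(84 + m) = ((½)*(13 - 10)/4)*(84 + 117) = ((½)*(¼)*3)*201 = (3/8)*201 = 603/8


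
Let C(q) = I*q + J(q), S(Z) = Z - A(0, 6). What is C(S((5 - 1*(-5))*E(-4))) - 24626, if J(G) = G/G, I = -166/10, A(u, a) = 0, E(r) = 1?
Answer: -24791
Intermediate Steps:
I = -83/5 (I = -166*⅒ = -83/5 ≈ -16.600)
J(G) = 1
S(Z) = Z (S(Z) = Z - 1*0 = Z + 0 = Z)
C(q) = 1 - 83*q/5 (C(q) = -83*q/5 + 1 = 1 - 83*q/5)
C(S((5 - 1*(-5))*E(-4))) - 24626 = (1 - 83*(5 - 1*(-5))/5) - 24626 = (1 - 83*(5 + 5)/5) - 24626 = (1 - 166) - 24626 = -165 - 24626 = -24791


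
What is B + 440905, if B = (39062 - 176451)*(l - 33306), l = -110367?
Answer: 19739530702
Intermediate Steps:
B = 19739089797 (B = (39062 - 176451)*(-110367 - 33306) = -137389*(-143673) = 19739089797)
B + 440905 = 19739089797 + 440905 = 19739530702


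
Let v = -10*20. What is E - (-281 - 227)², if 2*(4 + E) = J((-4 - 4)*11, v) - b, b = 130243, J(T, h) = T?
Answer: -646467/2 ≈ -3.2323e+5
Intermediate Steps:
v = -200
E = -130339/2 (E = -4 + ((-4 - 4)*11 - 1*130243)/2 = -4 + (-8*11 - 130243)/2 = -4 + (-88 - 130243)/2 = -4 + (½)*(-130331) = -4 - 130331/2 = -130339/2 ≈ -65170.)
E - (-281 - 227)² = -130339/2 - (-281 - 227)² = -130339/2 - 1*(-508)² = -130339/2 - 1*258064 = -130339/2 - 258064 = -646467/2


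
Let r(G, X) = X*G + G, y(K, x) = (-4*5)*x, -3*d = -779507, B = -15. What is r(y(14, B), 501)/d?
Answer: 451800/779507 ≈ 0.57960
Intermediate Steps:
d = 779507/3 (d = -⅓*(-779507) = 779507/3 ≈ 2.5984e+5)
y(K, x) = -20*x
r(G, X) = G + G*X (r(G, X) = G*X + G = G + G*X)
r(y(14, B), 501)/d = ((-20*(-15))*(1 + 501))/(779507/3) = (300*502)*(3/779507) = 150600*(3/779507) = 451800/779507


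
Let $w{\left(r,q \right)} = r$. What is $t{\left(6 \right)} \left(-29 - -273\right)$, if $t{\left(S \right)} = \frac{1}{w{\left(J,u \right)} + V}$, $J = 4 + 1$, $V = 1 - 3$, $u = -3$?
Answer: $\frac{244}{3} \approx 81.333$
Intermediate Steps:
$V = -2$ ($V = 1 - 3 = -2$)
$J = 5$
$t{\left(S \right)} = \frac{1}{3}$ ($t{\left(S \right)} = \frac{1}{5 - 2} = \frac{1}{3}$)
$t{\left(6 \right)} \left(-29 - -273\right) = \frac{-29 - -273}{3} = \frac{-29 + 273}{3} = \frac{1}{3} \cdot 244 = \frac{244}{3}$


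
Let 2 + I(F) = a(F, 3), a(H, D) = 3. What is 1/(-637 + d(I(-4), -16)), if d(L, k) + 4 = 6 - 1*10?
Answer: -1/645 ≈ -0.0015504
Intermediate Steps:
I(F) = 1 (I(F) = -2 + 3 = 1)
d(L, k) = -8 (d(L, k) = -4 + (6 - 1*10) = -4 + (6 - 10) = -4 - 4 = -8)
1/(-637 + d(I(-4), -16)) = 1/(-637 - 8) = 1/(-645) = -1/645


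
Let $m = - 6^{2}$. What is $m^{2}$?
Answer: $1296$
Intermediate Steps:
$m = -36$ ($m = \left(-1\right) 36 = -36$)
$m^{2} = \left(-36\right)^{2} = 1296$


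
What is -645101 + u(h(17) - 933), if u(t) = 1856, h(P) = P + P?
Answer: -643245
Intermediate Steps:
h(P) = 2*P
-645101 + u(h(17) - 933) = -645101 + 1856 = -643245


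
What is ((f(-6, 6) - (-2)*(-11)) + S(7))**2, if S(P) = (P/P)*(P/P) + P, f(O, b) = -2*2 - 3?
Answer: 441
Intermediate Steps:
f(O, b) = -7 (f(O, b) = -4 - 3 = -7)
S(P) = 1 + P (S(P) = 1*1 + P = 1 + P)
((f(-6, 6) - (-2)*(-11)) + S(7))**2 = ((-7 - (-2)*(-11)) + (1 + 7))**2 = ((-7 - 1*22) + 8)**2 = ((-7 - 22) + 8)**2 = (-29 + 8)**2 = (-21)**2 = 441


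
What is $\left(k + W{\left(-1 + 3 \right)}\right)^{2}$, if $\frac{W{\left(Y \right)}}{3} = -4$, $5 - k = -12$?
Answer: $25$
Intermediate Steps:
$k = 17$ ($k = 5 - -12 = 5 + 12 = 17$)
$W{\left(Y \right)} = -12$ ($W{\left(Y \right)} = 3 \left(-4\right) = -12$)
$\left(k + W{\left(-1 + 3 \right)}\right)^{2} = \left(17 - 12\right)^{2} = 5^{2} = 25$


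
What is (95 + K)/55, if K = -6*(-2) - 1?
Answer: 106/55 ≈ 1.9273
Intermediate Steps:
K = 11 (K = 12 - 1 = 11)
(95 + K)/55 = (95 + 11)/55 = 106*(1/55) = 106/55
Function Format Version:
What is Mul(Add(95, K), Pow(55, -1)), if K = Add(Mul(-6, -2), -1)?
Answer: Rational(106, 55) ≈ 1.9273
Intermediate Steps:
K = 11 (K = Add(12, -1) = 11)
Mul(Add(95, K), Pow(55, -1)) = Mul(Add(95, 11), Pow(55, -1)) = Mul(106, Rational(1, 55)) = Rational(106, 55)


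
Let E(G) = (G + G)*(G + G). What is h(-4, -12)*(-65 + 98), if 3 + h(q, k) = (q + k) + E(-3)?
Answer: 561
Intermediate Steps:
E(G) = 4*G² (E(G) = (2*G)*(2*G) = 4*G²)
h(q, k) = 33 + k + q (h(q, k) = -3 + ((q + k) + 4*(-3)²) = -3 + ((k + q) + 4*9) = -3 + ((k + q) + 36) = -3 + (36 + k + q) = 33 + k + q)
h(-4, -12)*(-65 + 98) = (33 - 12 - 4)*(-65 + 98) = 17*33 = 561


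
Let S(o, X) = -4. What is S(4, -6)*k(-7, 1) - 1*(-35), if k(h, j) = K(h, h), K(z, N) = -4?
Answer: 51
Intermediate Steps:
k(h, j) = -4
S(4, -6)*k(-7, 1) - 1*(-35) = -4*(-4) - 1*(-35) = 16 + 35 = 51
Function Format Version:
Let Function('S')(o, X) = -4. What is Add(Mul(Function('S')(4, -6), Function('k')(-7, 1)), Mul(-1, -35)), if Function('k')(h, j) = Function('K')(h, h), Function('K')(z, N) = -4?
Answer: 51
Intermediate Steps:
Function('k')(h, j) = -4
Add(Mul(Function('S')(4, -6), Function('k')(-7, 1)), Mul(-1, -35)) = Add(Mul(-4, -4), Mul(-1, -35)) = Add(16, 35) = 51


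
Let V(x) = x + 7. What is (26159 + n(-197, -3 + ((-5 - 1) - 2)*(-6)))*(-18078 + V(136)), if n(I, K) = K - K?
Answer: -469161665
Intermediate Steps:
n(I, K) = 0
V(x) = 7 + x
(26159 + n(-197, -3 + ((-5 - 1) - 2)*(-6)))*(-18078 + V(136)) = (26159 + 0)*(-18078 + (7 + 136)) = 26159*(-18078 + 143) = 26159*(-17935) = -469161665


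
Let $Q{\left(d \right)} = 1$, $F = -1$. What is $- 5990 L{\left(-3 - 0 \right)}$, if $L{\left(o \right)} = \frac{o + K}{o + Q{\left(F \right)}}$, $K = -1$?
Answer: $-11980$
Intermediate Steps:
$L{\left(o \right)} = \frac{-1 + o}{1 + o}$ ($L{\left(o \right)} = \frac{o - 1}{o + 1} = \frac{-1 + o}{1 + o}$)
$- 5990 L{\left(-3 - 0 \right)} = - 5990 \frac{-1 - 3}{1 - 3} = - 5990 \frac{1}{-2} \left(-4\right) = - 5990 \left(\left(- \frac{1}{2}\right) \left(-4\right)\right) = \left(-5990\right) 2 = -11980$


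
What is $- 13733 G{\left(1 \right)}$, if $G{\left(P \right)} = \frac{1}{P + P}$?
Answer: $- \frac{13733}{2} \approx -6866.5$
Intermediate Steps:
$G{\left(P \right)} = \frac{1}{2 P}$
$- 13733 G{\left(1 \right)} = - 13733 \frac{1}{2 \cdot 1} = - 13733 \cdot \frac{1}{2} \cdot 1 = \left(-13733\right) \frac{1}{2} = - \frac{13733}{2}$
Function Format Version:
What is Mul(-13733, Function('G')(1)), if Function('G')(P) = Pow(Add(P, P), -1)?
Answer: Rational(-13733, 2) ≈ -6866.5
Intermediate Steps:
Function('G')(P) = Mul(Rational(1, 2), Pow(P, -1)) (Function('G')(P) = Pow(Mul(2, P), -1) = Mul(Rational(1, 2), Pow(P, -1)))
Mul(-13733, Function('G')(1)) = Mul(-13733, Mul(Rational(1, 2), Pow(1, -1))) = Mul(-13733, Mul(Rational(1, 2), 1)) = Mul(-13733, Rational(1, 2)) = Rational(-13733, 2)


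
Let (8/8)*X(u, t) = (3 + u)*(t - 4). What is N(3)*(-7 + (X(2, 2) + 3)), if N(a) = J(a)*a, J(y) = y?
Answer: -126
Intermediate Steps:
X(u, t) = (-4 + t)*(3 + u) (X(u, t) = (3 + u)*(t - 4) = (3 + u)*(-4 + t) = (-4 + t)*(3 + u))
N(a) = a² (N(a) = a*a = a²)
N(3)*(-7 + (X(2, 2) + 3)) = 3²*(-7 + ((-12 - 4*2 + 3*2 + 2*2) + 3)) = 9*(-7 + ((-12 - 8 + 6 + 4) + 3)) = 9*(-7 + (-10 + 3)) = 9*(-7 - 7) = 9*(-14) = -126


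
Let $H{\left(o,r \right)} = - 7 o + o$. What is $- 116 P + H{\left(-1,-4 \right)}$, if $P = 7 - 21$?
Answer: $1630$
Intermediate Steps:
$H{\left(o,r \right)} = - 6 o$
$P = -14$ ($P = 7 - 21 = -14$)
$- 116 P + H{\left(-1,-4 \right)} = \left(-116\right) \left(-14\right) - -6 = 1624 + 6 = 1630$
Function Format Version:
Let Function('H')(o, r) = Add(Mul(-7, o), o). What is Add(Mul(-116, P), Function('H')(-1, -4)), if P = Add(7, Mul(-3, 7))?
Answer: 1630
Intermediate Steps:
Function('H')(o, r) = Mul(-6, o)
P = -14 (P = Add(7, -21) = -14)
Add(Mul(-116, P), Function('H')(-1, -4)) = Add(Mul(-116, -14), Mul(-6, -1)) = Add(1624, 6) = 1630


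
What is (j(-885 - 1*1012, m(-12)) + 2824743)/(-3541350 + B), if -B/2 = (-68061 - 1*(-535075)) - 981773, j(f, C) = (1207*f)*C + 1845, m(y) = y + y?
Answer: -14444721/627958 ≈ -23.003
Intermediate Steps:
m(y) = 2*y
j(f, C) = 1845 + 1207*C*f (j(f, C) = 1207*C*f + 1845 = 1845 + 1207*C*f)
B = 1029518 (B = -2*((-68061 - 1*(-535075)) - 981773) = -2*((-68061 + 535075) - 981773) = -2*(467014 - 981773) = -2*(-514759) = 1029518)
(j(-885 - 1*1012, m(-12)) + 2824743)/(-3541350 + B) = ((1845 + 1207*(2*(-12))*(-885 - 1*1012)) + 2824743)/(-3541350 + 1029518) = ((1845 + 1207*(-24)*(-885 - 1012)) + 2824743)/(-2511832) = ((1845 + 1207*(-24)*(-1897)) + 2824743)*(-1/2511832) = ((1845 + 54952296) + 2824743)*(-1/2511832) = (54954141 + 2824743)*(-1/2511832) = 57778884*(-1/2511832) = -14444721/627958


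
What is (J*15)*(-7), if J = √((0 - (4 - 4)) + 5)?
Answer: -105*√5 ≈ -234.79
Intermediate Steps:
J = √5 (J = √((0 - 1*0) + 5) = √((0 + 0) + 5) = √(0 + 5) = √5 ≈ 2.2361)
(J*15)*(-7) = (√5*15)*(-7) = (15*√5)*(-7) = -105*√5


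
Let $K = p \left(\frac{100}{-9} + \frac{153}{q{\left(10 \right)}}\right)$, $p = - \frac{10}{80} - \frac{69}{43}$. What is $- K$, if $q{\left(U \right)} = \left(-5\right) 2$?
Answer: $- \frac{282863}{6192} \approx -45.682$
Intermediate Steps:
$q{\left(U \right)} = -10$
$p = - \frac{595}{344}$ ($p = \left(-10\right) \frac{1}{80} - \frac{69}{43} = - \frac{1}{8} - \frac{69}{43} = - \frac{595}{344} \approx -1.7297$)
$K = \frac{282863}{6192}$ ($K = - \frac{595 \left(\frac{100}{-9} + \frac{153}{-10}\right)}{344} = - \frac{595 \left(100 \left(- \frac{1}{9}\right) + 153 \left(- \frac{1}{10}\right)\right)}{344} = - \frac{595 \left(- \frac{100}{9} - \frac{153}{10}\right)}{344} = \left(- \frac{595}{344}\right) \left(- \frac{2377}{90}\right) = \frac{282863}{6192} \approx 45.682$)
$- K = \left(-1\right) \frac{282863}{6192} = - \frac{282863}{6192}$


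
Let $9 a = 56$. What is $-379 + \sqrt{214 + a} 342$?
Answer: $-379 + 114 \sqrt{1982} \approx 4696.2$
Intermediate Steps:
$a = \frac{56}{9}$ ($a = \frac{1}{9} \cdot 56 = \frac{56}{9} \approx 6.2222$)
$-379 + \sqrt{214 + a} 342 = -379 + \sqrt{214 + \frac{56}{9}} \cdot 342 = -379 + \sqrt{\frac{1982}{9}} \cdot 342 = -379 + \frac{\sqrt{1982}}{3} \cdot 342 = -379 + 114 \sqrt{1982}$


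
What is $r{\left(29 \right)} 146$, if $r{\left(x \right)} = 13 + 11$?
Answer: $3504$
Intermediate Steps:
$r{\left(x \right)} = 24$
$r{\left(29 \right)} 146 = 24 \cdot 146 = 3504$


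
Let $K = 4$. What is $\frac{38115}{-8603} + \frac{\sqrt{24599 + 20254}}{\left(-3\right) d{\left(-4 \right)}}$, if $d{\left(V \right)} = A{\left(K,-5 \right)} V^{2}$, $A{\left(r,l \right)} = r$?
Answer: $- \frac{5445}{1229} - \frac{\sqrt{44853}}{192} \approx -5.5335$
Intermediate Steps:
$d{\left(V \right)} = 4 V^{2}$
$\frac{38115}{-8603} + \frac{\sqrt{24599 + 20254}}{\left(-3\right) d{\left(-4 \right)}} = \frac{38115}{-8603} + \frac{\sqrt{24599 + 20254}}{\left(-3\right) 4 \left(-4\right)^{2}} = 38115 \left(- \frac{1}{8603}\right) + \frac{\sqrt{44853}}{\left(-3\right) 4 \cdot 16} = - \frac{5445}{1229} + \frac{\sqrt{44853}}{\left(-3\right) 64} = - \frac{5445}{1229} + \frac{\sqrt{44853}}{-192} = - \frac{5445}{1229} + \sqrt{44853} \left(- \frac{1}{192}\right) = - \frac{5445}{1229} - \frac{\sqrt{44853}}{192}$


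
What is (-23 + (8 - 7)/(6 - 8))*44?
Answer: -1034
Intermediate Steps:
(-23 + (8 - 7)/(6 - 8))*44 = (-23 + 1/(-2))*44 = (-23 + 1*(-1/2))*44 = (-23 - 1/2)*44 = -47/2*44 = -1034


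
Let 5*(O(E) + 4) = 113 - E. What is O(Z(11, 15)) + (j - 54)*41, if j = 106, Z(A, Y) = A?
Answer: 10742/5 ≈ 2148.4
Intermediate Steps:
O(E) = 93/5 - E/5 (O(E) = -4 + (113 - E)/5 = -4 + (113/5 - E/5) = 93/5 - E/5)
O(Z(11, 15)) + (j - 54)*41 = (93/5 - ⅕*11) + (106 - 54)*41 = (93/5 - 11/5) + 52*41 = 82/5 + 2132 = 10742/5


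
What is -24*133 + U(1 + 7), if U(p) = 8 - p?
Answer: -3192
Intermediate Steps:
-24*133 + U(1 + 7) = -24*133 + (8 - (1 + 7)) = -3192 + (8 - 1*8) = -3192 + (8 - 8) = -3192 + 0 = -3192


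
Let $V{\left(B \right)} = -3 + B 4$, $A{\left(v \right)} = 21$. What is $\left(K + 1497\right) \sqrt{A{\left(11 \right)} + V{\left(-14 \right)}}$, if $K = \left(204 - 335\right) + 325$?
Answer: $1691 i \sqrt{38} \approx 10424.0 i$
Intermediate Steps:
$V{\left(B \right)} = -3 + 4 B$
$K = 194$ ($K = -131 + 325 = 194$)
$\left(K + 1497\right) \sqrt{A{\left(11 \right)} + V{\left(-14 \right)}} = \left(194 + 1497\right) \sqrt{21 + \left(-3 + 4 \left(-14\right)\right)} = 1691 \sqrt{21 - 59} = 1691 \sqrt{-38} = 1691 i \sqrt{38}$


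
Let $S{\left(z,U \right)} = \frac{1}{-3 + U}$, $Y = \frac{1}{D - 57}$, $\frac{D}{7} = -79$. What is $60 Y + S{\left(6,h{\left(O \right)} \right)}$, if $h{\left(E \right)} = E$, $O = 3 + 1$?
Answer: $\frac{55}{61} \approx 0.90164$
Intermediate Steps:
$O = 4$
$D = -553$ ($D = 7 \left(-79\right) = -553$)
$Y = - \frac{1}{610}$ ($Y = \frac{1}{-553 - 57} = \frac{1}{-610} = - \frac{1}{610} \approx -0.0016393$)
$60 Y + S{\left(6,h{\left(O \right)} \right)} = 60 \left(- \frac{1}{610}\right) + \frac{1}{-3 + 4} = - \frac{6}{61} + 1^{-1} = - \frac{6}{61} + 1 = \frac{55}{61}$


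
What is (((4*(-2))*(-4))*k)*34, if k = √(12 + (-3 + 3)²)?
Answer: 2176*√3 ≈ 3768.9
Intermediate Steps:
k = 2*√3 (k = √(12 + 0²) = √(12 + 0) = √12 = 2*√3 ≈ 3.4641)
(((4*(-2))*(-4))*k)*34 = (((4*(-2))*(-4))*(2*√3))*34 = ((-8*(-4))*(2*√3))*34 = (32*(2*√3))*34 = (64*√3)*34 = 2176*√3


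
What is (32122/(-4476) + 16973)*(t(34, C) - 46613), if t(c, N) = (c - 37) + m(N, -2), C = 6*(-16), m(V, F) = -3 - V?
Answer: -1766455653299/2238 ≈ -7.8930e+8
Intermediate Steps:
C = -96
t(c, N) = -40 + c - N (t(c, N) = (c - 37) + (-3 - N) = (-37 + c) + (-3 - N) = -40 + c - N)
(32122/(-4476) + 16973)*(t(34, C) - 46613) = (32122/(-4476) + 16973)*((-40 + 34 - 1*(-96)) - 46613) = (32122*(-1/4476) + 16973)*((-40 + 34 + 96) - 46613) = (-16061/2238 + 16973)*(90 - 46613) = (37969513/2238)*(-46523) = -1766455653299/2238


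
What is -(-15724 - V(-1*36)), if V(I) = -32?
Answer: 15692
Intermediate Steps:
-(-15724 - V(-1*36)) = -(-15724 - 1*(-32)) = -(-15724 + 32) = -1*(-15692) = 15692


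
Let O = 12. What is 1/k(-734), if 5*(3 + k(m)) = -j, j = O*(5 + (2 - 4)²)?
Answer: -5/123 ≈ -0.040650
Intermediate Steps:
j = 108 (j = 12*(5 + (2 - 4)²) = 12*(5 + (-2)²) = 12*(5 + 4) = 12*9 = 108)
k(m) = -123/5 (k(m) = -3 + (-1*108)/5 = -3 + (⅕)*(-108) = -3 - 108/5 = -123/5)
1/k(-734) = 1/(-123/5) = -5/123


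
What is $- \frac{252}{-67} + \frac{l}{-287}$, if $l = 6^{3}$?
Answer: $\frac{57852}{19229} \approx 3.0086$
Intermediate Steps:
$l = 216$
$- \frac{252}{-67} + \frac{l}{-287} = - \frac{252}{-67} + \frac{216}{-287} = \left(-252\right) \left(- \frac{1}{67}\right) + 216 \left(- \frac{1}{287}\right) = \frac{252}{67} - \frac{216}{287} = \frac{57852}{19229}$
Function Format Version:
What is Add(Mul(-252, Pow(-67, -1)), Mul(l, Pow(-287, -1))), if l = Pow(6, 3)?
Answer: Rational(57852, 19229) ≈ 3.0086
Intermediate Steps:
l = 216
Add(Mul(-252, Pow(-67, -1)), Mul(l, Pow(-287, -1))) = Add(Mul(-252, Pow(-67, -1)), Mul(216, Pow(-287, -1))) = Add(Mul(-252, Rational(-1, 67)), Mul(216, Rational(-1, 287))) = Add(Rational(252, 67), Rational(-216, 287)) = Rational(57852, 19229)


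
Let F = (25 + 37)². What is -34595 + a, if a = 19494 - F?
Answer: -18945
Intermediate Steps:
F = 3844 (F = 62² = 3844)
a = 15650 (a = 19494 - 1*3844 = 19494 - 3844 = 15650)
-34595 + a = -34595 + 15650 = -18945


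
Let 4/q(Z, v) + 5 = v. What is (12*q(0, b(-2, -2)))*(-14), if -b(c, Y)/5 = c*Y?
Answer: 672/25 ≈ 26.880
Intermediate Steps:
b(c, Y) = -5*Y*c (b(c, Y) = -5*c*Y = -5*Y*c)
q(Z, v) = 4/(-5 + v)
(12*q(0, b(-2, -2)))*(-14) = (12*(4/(-5 - 5*(-2)*(-2))))*(-14) = (12*(4/(-5 - 20)))*(-14) = (12*(4/(-25)))*(-14) = (12*(4*(-1/25)))*(-14) = (12*(-4/25))*(-14) = -48/25*(-14) = 672/25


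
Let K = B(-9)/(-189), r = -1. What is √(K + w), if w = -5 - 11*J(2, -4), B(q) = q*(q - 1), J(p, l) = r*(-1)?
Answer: I*√7266/21 ≈ 4.0591*I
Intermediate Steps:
J(p, l) = 1 (J(p, l) = -1*(-1) = 1)
B(q) = q*(-1 + q)
w = -16 (w = -5 - 11*1 = -5 - 11 = -16)
K = -10/21 (K = -9*(-1 - 9)/(-189) = -9*(-10)*(-1/189) = 90*(-1/189) = -10/21 ≈ -0.47619)
√(K + w) = √(-10/21 - 16) = √(-346/21) = I*√7266/21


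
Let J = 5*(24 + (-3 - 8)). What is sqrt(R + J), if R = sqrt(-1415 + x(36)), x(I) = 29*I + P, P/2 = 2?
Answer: sqrt(65 + I*sqrt(367)) ≈ 8.1475 + 1.1756*I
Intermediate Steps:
P = 4 (P = 2*2 = 4)
x(I) = 4 + 29*I (x(I) = 29*I + 4 = 4 + 29*I)
R = I*sqrt(367) (R = sqrt(-1415 + (4 + 29*36)) = sqrt(-1415 + (4 + 1044)) = sqrt(-1415 + 1048) = sqrt(-367) = I*sqrt(367) ≈ 19.157*I)
J = 65 (J = 5*(24 - 11) = 5*13 = 65)
sqrt(R + J) = sqrt(I*sqrt(367) + 65) = sqrt(65 + I*sqrt(367))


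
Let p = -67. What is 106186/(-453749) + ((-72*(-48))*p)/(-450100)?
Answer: 14318042462/51058106225 ≈ 0.28043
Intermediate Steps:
106186/(-453749) + ((-72*(-48))*p)/(-450100) = 106186/(-453749) + (-72*(-48)*(-67))/(-450100) = 106186*(-1/453749) + (3456*(-67))*(-1/450100) = -106186/453749 - 231552*(-1/450100) = -106186/453749 + 57888/112525 = 14318042462/51058106225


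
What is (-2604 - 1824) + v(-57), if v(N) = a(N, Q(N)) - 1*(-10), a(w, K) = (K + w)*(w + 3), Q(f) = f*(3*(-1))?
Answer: -10574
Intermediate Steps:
Q(f) = -3*f (Q(f) = f*(-3) = -3*f)
a(w, K) = (3 + w)*(K + w) (a(w, K) = (K + w)*(3 + w) = (3 + w)*(K + w))
v(N) = 10 - 6*N - 2*N² (v(N) = (N² + 3*(-3*N) + 3*N + (-3*N)*N) - 1*(-10) = (N² - 9*N + 3*N - 3*N²) + 10 = (-6*N - 2*N²) + 10 = 10 - 6*N - 2*N²)
(-2604 - 1824) + v(-57) = (-2604 - 1824) + (10 - 6*(-57) - 2*(-57)²) = -4428 + (10 + 342 - 2*3249) = -4428 + (10 + 342 - 6498) = -4428 - 6146 = -10574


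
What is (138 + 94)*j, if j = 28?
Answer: 6496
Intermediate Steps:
(138 + 94)*j = (138 + 94)*28 = 232*28 = 6496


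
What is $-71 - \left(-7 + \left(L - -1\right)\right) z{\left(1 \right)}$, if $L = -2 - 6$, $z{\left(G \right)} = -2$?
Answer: $-99$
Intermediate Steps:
$L = -8$ ($L = -2 - 6 = -8$)
$-71 - \left(-7 + \left(L - -1\right)\right) z{\left(1 \right)} = -71 - \left(-7 - 7\right) \left(-2\right) = -71 - \left(-14\right) \left(-2\right) = -71 - 28 = -99$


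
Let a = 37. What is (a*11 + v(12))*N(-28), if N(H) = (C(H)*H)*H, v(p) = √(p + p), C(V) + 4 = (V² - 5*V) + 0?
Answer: 293560960 + 1442560*√6 ≈ 2.9709e+8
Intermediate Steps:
C(V) = -4 + V² - 5*V (C(V) = -4 + ((V² - 5*V) + 0) = -4 + (V² - 5*V) = -4 + V² - 5*V)
v(p) = √2*√p (v(p) = √(2*p) = √2*√p)
N(H) = H²*(-4 + H² - 5*H) (N(H) = ((-4 + H² - 5*H)*H)*H = (H*(-4 + H² - 5*H))*H = H²*(-4 + H² - 5*H))
(a*11 + v(12))*N(-28) = (37*11 + √2*√12)*((-28)²*(-4 + (-28)² - 5*(-28))) = (407 + √2*(2*√3))*(784*(-4 + 784 + 140)) = (407 + 2*√6)*(784*920) = (407 + 2*√6)*721280 = 293560960 + 1442560*√6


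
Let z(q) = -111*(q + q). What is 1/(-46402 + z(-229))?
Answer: 1/4436 ≈ 0.00022543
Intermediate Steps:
z(q) = -222*q
1/(-46402 + z(-229)) = 1/(-46402 - 222*(-229)) = 1/(-46402 + 50838) = 1/4436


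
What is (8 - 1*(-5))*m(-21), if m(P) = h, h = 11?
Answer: 143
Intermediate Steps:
m(P) = 11
(8 - 1*(-5))*m(-21) = (8 - 1*(-5))*11 = (8 + 5)*11 = 13*11 = 143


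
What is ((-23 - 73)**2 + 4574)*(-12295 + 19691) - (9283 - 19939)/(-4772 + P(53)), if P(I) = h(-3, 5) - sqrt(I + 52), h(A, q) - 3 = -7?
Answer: 775472750285528/7603357 + 3552*sqrt(105)/7603357 ≈ 1.0199e+8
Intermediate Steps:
h(A, q) = -4 (h(A, q) = 3 - 7 = -4)
P(I) = -4 - sqrt(52 + I) (P(I) = -4 - sqrt(I + 52) = -4 - sqrt(52 + I))
((-23 - 73)**2 + 4574)*(-12295 + 19691) - (9283 - 19939)/(-4772 + P(53)) = ((-23 - 73)**2 + 4574)*(-12295 + 19691) - (9283 - 19939)/(-4772 + (-4 - sqrt(52 + 53))) = ((-96)**2 + 4574)*7396 - (-10656)/(-4772 + (-4 - sqrt(105))) = (9216 + 4574)*7396 - (-10656)/(-4776 - sqrt(105)) = 13790*7396 + 10656/(-4776 - sqrt(105)) = 101990840 + 10656/(-4776 - sqrt(105))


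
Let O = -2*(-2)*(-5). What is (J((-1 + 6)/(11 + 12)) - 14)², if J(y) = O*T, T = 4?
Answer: 8836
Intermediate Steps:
O = -20 (O = 4*(-5) = -20)
J(y) = -80 (J(y) = -20*4 = -80)
(J((-1 + 6)/(11 + 12)) - 14)² = (-80 - 14)² = (-94)² = 8836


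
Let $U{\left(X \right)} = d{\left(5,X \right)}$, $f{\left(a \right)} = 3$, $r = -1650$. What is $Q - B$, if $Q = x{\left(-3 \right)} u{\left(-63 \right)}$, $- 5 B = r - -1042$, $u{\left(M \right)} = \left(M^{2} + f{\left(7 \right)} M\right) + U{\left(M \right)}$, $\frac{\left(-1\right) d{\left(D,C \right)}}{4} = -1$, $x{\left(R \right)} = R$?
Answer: $- \frac{57368}{5} \approx -11474.0$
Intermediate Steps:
$d{\left(D,C \right)} = 4$ ($d{\left(D,C \right)} = \left(-4\right) \left(-1\right) = 4$)
$U{\left(X \right)} = 4$
$u{\left(M \right)} = 4 + M^{2} + 3 M$ ($u{\left(M \right)} = \left(M^{2} + 3 M\right) + 4 = 4 + M^{2} + 3 M$)
$B = \frac{608}{5}$ ($B = - \frac{-1650 - -1042}{5} = - \frac{-1650 + 1042}{5} = \left(- \frac{1}{5}\right) \left(-608\right) = \frac{608}{5} \approx 121.6$)
$Q = -11352$ ($Q = - 3 \left(4 + \left(-63\right)^{2} + 3 \left(-63\right)\right) = - 3 \left(4 + 3969 - 189\right) = \left(-3\right) 3784 = -11352$)
$Q - B = -11352 - \frac{608}{5} = - \frac{57368}{5}$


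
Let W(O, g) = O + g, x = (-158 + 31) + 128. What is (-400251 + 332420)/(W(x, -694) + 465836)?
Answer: -67831/465143 ≈ -0.14583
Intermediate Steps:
x = 1 (x = -127 + 128 = 1)
(-400251 + 332420)/(W(x, -694) + 465836) = (-400251 + 332420)/((1 - 694) + 465836) = -67831/(-693 + 465836) = -67831/465143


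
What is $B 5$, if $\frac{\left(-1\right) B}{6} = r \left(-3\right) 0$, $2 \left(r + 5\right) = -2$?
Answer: $0$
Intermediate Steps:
$r = -6$ ($r = -5 + \frac{1}{2} \left(-2\right) = -5 - 1 = -6$)
$B = 0$ ($B = - 6 \left(-6\right) \left(-3\right) 0 = - 6 \cdot 18 \cdot 0 = \left(-6\right) 0 = 0$)
$B 5 = 0 \cdot 5 = 0$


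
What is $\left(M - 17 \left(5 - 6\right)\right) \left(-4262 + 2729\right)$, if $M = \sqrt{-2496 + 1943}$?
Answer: $-26061 - 1533 i \sqrt{553} \approx -26061.0 - 36050.0 i$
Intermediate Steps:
$M = i \sqrt{553}$ ($M = \sqrt{-553} = i \sqrt{553} \approx 23.516 i$)
$\left(M - 17 \left(5 - 6\right)\right) \left(-4262 + 2729\right) = \left(i \sqrt{553} - 17 \left(5 - 6\right)\right) \left(-4262 + 2729\right) = \left(i \sqrt{553} - -17\right) \left(-1533\right) = \left(i \sqrt{553} + 17\right) \left(-1533\right) = \left(17 + i \sqrt{553}\right) \left(-1533\right) = -26061 - 1533 i \sqrt{553}$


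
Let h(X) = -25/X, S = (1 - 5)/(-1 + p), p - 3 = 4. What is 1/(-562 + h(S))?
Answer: -2/1049 ≈ -0.0019066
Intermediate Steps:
p = 7 (p = 3 + 4 = 7)
S = -2/3 (S = (1 - 5)/(-1 + 7) = -4/6 = -4*1/6 = -2/3 ≈ -0.66667)
1/(-562 + h(S)) = 1/(-562 - 25/(-2/3)) = 1/(-562 - 25*(-3/2)) = 1/(-562 + 75/2) = 1/(-1049/2) = -2/1049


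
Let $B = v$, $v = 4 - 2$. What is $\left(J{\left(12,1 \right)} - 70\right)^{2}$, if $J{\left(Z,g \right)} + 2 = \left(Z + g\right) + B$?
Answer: $3249$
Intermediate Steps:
$v = 2$
$B = 2$
$J{\left(Z,g \right)} = Z + g$ ($J{\left(Z,g \right)} = -2 + \left(\left(Z + g\right) + 2\right) = -2 + \left(2 + Z + g\right) = Z + g$)
$\left(J{\left(12,1 \right)} - 70\right)^{2} = \left(\left(12 + 1\right) - 70\right)^{2} = \left(13 - 70\right)^{2} = \left(-57\right)^{2} = 3249$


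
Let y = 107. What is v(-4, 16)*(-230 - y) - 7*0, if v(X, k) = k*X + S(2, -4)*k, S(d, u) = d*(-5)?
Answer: 75488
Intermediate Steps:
S(d, u) = -5*d
v(X, k) = -10*k + X*k (v(X, k) = k*X + (-5*2)*k = X*k - 10*k = -10*k + X*k)
v(-4, 16)*(-230 - y) - 7*0 = (16*(-10 - 4))*(-230 - 1*107) - 7*0 = (16*(-14))*(-230 - 107) + 0 = -224*(-337) + 0 = 75488 + 0 = 75488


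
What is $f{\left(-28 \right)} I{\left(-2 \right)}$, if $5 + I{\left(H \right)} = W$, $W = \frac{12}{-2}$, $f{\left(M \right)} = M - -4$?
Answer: $264$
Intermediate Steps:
$f{\left(M \right)} = 4 + M$ ($f{\left(M \right)} = M + 4 = 4 + M$)
$W = -6$ ($W = 12 \left(- \frac{1}{2}\right) = -6$)
$I{\left(H \right)} = -11$ ($I{\left(H \right)} = -5 - 6 = -11$)
$f{\left(-28 \right)} I{\left(-2 \right)} = \left(4 - 28\right) \left(-11\right) = \left(-24\right) \left(-11\right) = 264$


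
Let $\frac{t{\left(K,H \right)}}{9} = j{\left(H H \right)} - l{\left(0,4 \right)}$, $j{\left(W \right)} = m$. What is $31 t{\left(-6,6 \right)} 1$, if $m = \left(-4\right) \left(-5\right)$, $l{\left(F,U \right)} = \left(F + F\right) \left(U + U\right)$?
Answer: $5580$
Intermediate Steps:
$l{\left(F,U \right)} = 4 F U$ ($l{\left(F,U \right)} = 2 F 2 U = 4 F U$)
$m = 20$
$j{\left(W \right)} = 20$
$t{\left(K,H \right)} = 180$ ($t{\left(K,H \right)} = 9 \left(20 - 4 \cdot 0 \cdot 4\right) = 9 \left(20 - 0\right) = 9 \left(20 + 0\right) = 9 \cdot 20 = 180$)
$31 t{\left(-6,6 \right)} 1 = 31 \cdot 180 \cdot 1 = 5580 \cdot 1 = 5580$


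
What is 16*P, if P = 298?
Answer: 4768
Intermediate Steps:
16*P = 16*298 = 4768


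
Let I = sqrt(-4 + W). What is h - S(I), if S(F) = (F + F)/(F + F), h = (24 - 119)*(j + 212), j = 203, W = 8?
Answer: -39426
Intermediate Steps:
h = -39425 (h = (24 - 119)*(203 + 212) = -95*415 = -39425)
I = 2 (I = sqrt(-4 + 8) = sqrt(4) = 2)
S(F) = 1 (S(F) = (2*F)/((2*F)) = (2*F)*(1/(2*F)) = 1)
h - S(I) = -39425 - 1*1 = -39425 - 1 = -39426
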